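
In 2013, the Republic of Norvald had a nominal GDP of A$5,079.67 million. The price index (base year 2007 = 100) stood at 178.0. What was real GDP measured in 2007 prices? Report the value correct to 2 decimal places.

Real GDP = Nominal / (price index/100) = 5079.67 / 1.780 = 2853.75.

A$2,853.75 million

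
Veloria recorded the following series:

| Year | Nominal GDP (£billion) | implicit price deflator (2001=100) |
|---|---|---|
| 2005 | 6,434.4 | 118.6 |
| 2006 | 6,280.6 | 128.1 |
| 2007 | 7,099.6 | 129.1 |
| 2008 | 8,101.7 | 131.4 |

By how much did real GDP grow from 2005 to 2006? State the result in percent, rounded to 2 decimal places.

-9.63%

Real GDP 2005 = 6434.4/1.186 = 5425.30.
Real GDP 2006 = 6280.6/1.281 = 4902.89.
Change = 4902.89/5425.30 − 1 = -0.0963.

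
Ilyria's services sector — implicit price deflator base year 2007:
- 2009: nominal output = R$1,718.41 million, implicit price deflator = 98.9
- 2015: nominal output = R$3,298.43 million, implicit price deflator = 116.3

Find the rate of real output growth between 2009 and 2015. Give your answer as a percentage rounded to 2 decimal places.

63.23%

Deflate each year: 2009 → 1718.41/0.989 = 1737.52; 2015 → 3298.43/1.163 = 2836.14.
So real output changed by 2836.14/1737.52 − 1 = 0.6323, i.e. 63.23%.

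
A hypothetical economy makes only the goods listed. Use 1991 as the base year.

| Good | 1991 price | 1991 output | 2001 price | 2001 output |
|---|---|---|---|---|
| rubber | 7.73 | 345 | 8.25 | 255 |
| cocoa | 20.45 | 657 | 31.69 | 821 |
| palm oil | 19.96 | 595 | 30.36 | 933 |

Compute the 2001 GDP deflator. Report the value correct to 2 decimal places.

151.00

Nominal GDP 2001 = 8.25·255 + 31.69·821 + 30.36·933 = 56447.12.
Real GDP 2001 (at 1991 prices) = 7.73·255 + 20.45·821 + 19.96·933 = 37383.28.
Deflator = Nominal/Real × 100 = 56447.12/37383.28 × 100 = 150.996.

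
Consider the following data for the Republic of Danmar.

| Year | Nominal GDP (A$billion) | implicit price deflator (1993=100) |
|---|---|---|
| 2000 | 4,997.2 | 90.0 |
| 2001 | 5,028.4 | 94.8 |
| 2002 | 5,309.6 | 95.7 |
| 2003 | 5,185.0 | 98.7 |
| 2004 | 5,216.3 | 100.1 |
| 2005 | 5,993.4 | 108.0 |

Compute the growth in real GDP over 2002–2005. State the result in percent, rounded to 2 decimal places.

0.02%

Real GDP 2002 = 5309.6/0.957 = 5548.17.
Real GDP 2005 = 5993.4/1.080 = 5549.44.
Change = 5549.44/5548.17 − 1 = 0.0002.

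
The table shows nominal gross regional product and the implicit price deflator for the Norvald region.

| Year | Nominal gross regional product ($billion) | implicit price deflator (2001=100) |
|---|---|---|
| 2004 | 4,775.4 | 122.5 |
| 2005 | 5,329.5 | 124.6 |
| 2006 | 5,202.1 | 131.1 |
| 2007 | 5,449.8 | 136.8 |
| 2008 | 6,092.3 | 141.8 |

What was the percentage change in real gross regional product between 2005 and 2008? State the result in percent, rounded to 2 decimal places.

Real gross regional product 2005 = 5329.5/1.246 = 4277.29.
Real gross regional product 2008 = 6092.3/1.418 = 4296.40.
Change = 4296.40/4277.29 − 1 = 0.0045.

0.45%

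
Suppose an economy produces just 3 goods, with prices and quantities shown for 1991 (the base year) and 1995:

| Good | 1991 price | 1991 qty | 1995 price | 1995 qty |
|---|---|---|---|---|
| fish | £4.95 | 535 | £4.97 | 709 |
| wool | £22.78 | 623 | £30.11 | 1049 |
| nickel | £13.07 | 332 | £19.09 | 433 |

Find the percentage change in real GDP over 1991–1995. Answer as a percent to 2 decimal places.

Real GDP 1991 = Nominal GDP 1991 = 4.95·535 + 22.78·623 + 13.07·332 = 21179.43.
Real GDP 1995 (at 1991 prices) = 4.95·709 + 22.78·1049 + 13.07·433 = 33065.08.
Real growth = 33065.08/21179.43 − 1 = 0.5612.

56.12%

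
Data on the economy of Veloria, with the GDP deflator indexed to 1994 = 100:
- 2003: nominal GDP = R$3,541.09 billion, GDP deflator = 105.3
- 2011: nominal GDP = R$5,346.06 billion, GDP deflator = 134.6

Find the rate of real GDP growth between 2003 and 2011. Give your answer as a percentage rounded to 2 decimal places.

18.11%

Real GDP 2003 = 3541.09 / 1.053 = 3362.86.
Real GDP 2011 = 5346.06 / 1.346 = 3971.81.
Real growth = 3971.81 / 3362.86 − 1 = 0.1811.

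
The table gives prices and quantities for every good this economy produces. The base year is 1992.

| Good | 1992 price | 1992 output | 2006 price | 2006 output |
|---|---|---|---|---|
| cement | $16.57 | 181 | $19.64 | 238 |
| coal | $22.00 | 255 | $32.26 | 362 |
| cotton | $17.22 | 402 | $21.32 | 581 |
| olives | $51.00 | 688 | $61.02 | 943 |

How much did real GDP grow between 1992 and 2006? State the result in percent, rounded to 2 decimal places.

Real GDP 1992 = Nominal GDP 1992 = 16.57·181 + 22.00·255 + 17.22·402 + 51.00·688 = 50619.61.
Real GDP 2006 (at 1992 prices) = 16.57·238 + 22.00·362 + 17.22·581 + 51.00·943 = 70005.48.
Real growth = 70005.48/50619.61 − 1 = 0.3830.

38.30%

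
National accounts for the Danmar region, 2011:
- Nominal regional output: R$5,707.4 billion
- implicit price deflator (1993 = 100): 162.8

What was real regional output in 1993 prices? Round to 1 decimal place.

R$3,505.8 billion

Real regional output = Nominal / (implicit price deflator/100) = 5707.4 / 1.628 = 3505.77.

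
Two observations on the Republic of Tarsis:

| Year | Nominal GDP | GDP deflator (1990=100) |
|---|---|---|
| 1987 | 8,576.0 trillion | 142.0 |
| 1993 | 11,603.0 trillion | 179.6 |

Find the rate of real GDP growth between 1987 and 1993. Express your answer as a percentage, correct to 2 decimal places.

Real GDP 1987 = 8576.0 / 1.420 = 6039.44.
Real GDP 1993 = 11603.0 / 1.796 = 6460.47.
Real growth = 6460.47 / 6039.44 − 1 = 0.0697.

6.97%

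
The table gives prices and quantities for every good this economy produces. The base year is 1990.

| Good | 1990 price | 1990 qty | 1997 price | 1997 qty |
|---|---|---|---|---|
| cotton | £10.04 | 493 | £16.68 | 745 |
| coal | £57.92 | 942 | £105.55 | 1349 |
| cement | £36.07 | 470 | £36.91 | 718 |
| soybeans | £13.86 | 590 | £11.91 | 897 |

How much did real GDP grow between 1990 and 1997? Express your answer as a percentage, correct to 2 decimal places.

46.44%

Real GDP 1990 = Nominal GDP 1990 = 10.04·493 + 57.92·942 + 36.07·470 + 13.86·590 = 84640.66.
Real GDP 1997 (at 1990 prices) = 10.04·745 + 57.92·1349 + 36.07·718 + 13.86·897 = 123944.56.
Real growth = 123944.56/84640.66 − 1 = 0.4644.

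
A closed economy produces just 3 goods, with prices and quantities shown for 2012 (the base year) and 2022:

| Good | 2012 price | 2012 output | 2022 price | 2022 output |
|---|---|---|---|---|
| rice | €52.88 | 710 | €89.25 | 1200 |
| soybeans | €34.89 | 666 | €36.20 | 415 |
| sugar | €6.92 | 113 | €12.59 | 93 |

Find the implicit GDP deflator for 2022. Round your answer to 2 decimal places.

156.90

Nominal GDP 2022 = 89.25·1200 + 36.20·415 + 12.59·93 = 123293.87.
Real GDP 2022 (at 2012 prices) = 52.88·1200 + 34.89·415 + 6.92·93 = 78578.91.
Deflator = Nominal/Real × 100 = 123293.87/78578.91 × 100 = 156.905.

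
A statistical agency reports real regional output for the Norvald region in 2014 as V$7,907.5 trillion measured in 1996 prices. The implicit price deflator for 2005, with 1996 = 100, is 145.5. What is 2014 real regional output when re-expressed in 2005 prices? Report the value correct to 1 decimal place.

V$11,505.4 trillion

Real regional output in 2005 prices = Real regional output in 1996 prices × (P_2005/P_1996) = 7907.5 × 1.455 = 11505.41.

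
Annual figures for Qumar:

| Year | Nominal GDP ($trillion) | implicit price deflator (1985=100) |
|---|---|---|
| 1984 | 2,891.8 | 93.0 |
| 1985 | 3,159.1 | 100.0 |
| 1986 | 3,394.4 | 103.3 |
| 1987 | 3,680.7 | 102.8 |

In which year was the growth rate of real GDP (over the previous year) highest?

1985: real = 3159.1/1.000 = 3159.10; growth vs 1984 (3109.46) = 1.60%.
1986: real = 3394.4/1.033 = 3285.96; growth vs 1985 (3159.10) = 4.02%.
1987: real = 3680.7/1.028 = 3580.45; growth vs 1986 (3285.96) = 8.96%.

1987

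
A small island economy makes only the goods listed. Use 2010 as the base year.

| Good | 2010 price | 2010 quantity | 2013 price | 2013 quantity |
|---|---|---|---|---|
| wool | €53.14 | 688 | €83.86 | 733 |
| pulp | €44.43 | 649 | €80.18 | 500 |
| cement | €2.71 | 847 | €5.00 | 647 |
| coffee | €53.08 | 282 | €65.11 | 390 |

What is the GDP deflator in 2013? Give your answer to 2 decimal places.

Nominal GDP 2013 = 83.86·733 + 80.18·500 + 5.00·647 + 65.11·390 = 130187.28.
Real GDP 2013 (at 2010 prices) = 53.14·733 + 44.43·500 + 2.71·647 + 53.08·390 = 83621.19.
Deflator = Nominal/Real × 100 = 130187.28/83621.19 × 100 = 155.687.

155.69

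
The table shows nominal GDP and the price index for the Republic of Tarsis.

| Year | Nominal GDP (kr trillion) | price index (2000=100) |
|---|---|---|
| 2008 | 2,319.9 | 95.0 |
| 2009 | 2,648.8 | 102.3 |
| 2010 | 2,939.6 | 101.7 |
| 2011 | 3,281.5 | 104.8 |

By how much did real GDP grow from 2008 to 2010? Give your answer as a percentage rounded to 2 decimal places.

18.36%

Real GDP 2008 = 2319.9/0.950 = 2442.00.
Real GDP 2010 = 2939.6/1.017 = 2890.46.
Change = 2890.46/2442.00 − 1 = 0.1836.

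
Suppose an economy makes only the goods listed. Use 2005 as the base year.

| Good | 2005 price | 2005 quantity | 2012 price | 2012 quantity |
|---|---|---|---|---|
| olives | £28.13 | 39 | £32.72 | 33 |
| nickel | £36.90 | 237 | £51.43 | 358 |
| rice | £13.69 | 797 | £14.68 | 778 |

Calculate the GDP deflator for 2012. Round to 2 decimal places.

124.70

Nominal GDP 2012 = 32.72·33 + 51.43·358 + 14.68·778 = 30912.74.
Real GDP 2012 (at 2005 prices) = 28.13·33 + 36.90·358 + 13.69·778 = 24789.31.
Deflator = Nominal/Real × 100 = 30912.74/24789.31 × 100 = 124.702.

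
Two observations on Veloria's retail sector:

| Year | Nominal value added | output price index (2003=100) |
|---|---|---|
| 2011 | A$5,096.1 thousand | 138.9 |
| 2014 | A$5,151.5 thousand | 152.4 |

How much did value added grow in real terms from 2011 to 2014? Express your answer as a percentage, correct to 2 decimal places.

-7.87%

Real value added 2011 = 5096.1 / 1.389 = 3668.90.
Real value added 2014 = 5151.5 / 1.524 = 3380.25.
Real growth = 3380.25 / 3668.90 − 1 = -0.0787.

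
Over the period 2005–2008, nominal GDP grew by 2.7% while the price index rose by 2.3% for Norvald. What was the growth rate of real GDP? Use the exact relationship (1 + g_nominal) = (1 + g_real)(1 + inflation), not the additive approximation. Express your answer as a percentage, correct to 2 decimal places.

(1 + g_nom) = (1 + g_real)(1 + π), so g_real = 1.0270 / 1.0230 − 1 = 0.00391.

0.39%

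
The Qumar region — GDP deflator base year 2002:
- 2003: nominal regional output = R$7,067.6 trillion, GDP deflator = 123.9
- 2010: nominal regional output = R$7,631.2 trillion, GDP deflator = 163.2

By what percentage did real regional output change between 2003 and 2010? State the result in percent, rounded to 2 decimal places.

-18.03%

Real regional output 2003 = 7067.6 / 1.239 = 5704.28.
Real regional output 2010 = 7631.2 / 1.632 = 4675.98.
Real growth = 4675.98 / 5704.28 − 1 = -0.1803.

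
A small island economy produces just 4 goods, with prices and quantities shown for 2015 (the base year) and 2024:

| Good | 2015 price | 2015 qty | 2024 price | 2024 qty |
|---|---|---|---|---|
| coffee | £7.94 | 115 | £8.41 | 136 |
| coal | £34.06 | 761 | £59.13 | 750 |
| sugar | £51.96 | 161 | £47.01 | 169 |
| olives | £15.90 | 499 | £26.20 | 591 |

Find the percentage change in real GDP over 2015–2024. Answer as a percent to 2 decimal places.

3.87%

Real GDP 2015 = Nominal GDP 2015 = 7.94·115 + 34.06·761 + 51.96·161 + 15.90·499 = 43132.42.
Real GDP 2024 (at 2015 prices) = 7.94·136 + 34.06·750 + 51.96·169 + 15.90·591 = 44802.98.
Real growth = 44802.98/43132.42 − 1 = 0.0387.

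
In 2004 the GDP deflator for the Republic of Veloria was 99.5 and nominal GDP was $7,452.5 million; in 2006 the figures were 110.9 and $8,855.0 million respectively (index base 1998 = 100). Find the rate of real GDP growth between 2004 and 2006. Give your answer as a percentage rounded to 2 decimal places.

Real GDP 2004 = 7452.5 / 0.995 = 7489.95.
Real GDP 2006 = 8855.0 / 1.109 = 7984.67.
Real growth = 7984.67 / 7489.95 − 1 = 0.0661.

6.61%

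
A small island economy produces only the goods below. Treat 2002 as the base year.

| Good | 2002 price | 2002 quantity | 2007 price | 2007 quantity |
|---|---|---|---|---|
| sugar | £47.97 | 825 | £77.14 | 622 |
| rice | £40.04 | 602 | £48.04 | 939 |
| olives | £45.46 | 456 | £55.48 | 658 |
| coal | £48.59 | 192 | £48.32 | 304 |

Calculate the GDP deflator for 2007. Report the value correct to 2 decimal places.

Nominal GDP 2007 = 77.14·622 + 48.04·939 + 55.48·658 + 48.32·304 = 144285.76.
Real GDP 2007 (at 2002 prices) = 47.97·622 + 40.04·939 + 45.46·658 + 48.59·304 = 112118.94.
Deflator = Nominal/Real × 100 = 144285.76/112118.94 × 100 = 128.690.

128.69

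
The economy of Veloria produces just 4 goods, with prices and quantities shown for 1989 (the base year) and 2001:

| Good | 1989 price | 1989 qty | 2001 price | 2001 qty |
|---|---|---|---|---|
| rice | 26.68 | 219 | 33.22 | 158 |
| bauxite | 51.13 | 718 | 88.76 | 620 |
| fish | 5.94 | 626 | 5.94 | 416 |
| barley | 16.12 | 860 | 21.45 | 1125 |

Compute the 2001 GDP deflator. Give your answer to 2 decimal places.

153.71

Nominal GDP 2001 = 33.22·158 + 88.76·620 + 5.94·416 + 21.45·1125 = 86882.25.
Real GDP 2001 (at 1989 prices) = 26.68·158 + 51.13·620 + 5.94·416 + 16.12·1125 = 56522.08.
Deflator = Nominal/Real × 100 = 86882.25/56522.08 × 100 = 153.714.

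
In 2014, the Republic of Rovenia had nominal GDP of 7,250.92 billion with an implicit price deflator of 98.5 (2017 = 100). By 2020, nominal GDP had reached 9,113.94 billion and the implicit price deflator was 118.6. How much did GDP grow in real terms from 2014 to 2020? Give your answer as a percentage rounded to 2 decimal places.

Deflate each year: 2014 → 7250.92/0.985 = 7361.34; 2020 → 9113.94/1.186 = 7684.60.
So real GDP changed by 7684.60/7361.34 − 1 = 0.0439, i.e. 4.39%.

4.39%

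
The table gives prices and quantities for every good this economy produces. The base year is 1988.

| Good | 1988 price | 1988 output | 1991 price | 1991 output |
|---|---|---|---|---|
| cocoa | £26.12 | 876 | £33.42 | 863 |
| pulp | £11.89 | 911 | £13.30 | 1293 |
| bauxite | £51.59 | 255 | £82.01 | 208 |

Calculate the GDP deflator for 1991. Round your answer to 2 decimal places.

Nominal GDP 1991 = 33.42·863 + 13.30·1293 + 82.01·208 = 63096.44.
Real GDP 1991 (at 1988 prices) = 26.12·863 + 11.89·1293 + 51.59·208 = 48646.05.
Deflator = Nominal/Real × 100 = 63096.44/48646.05 × 100 = 129.705.

129.71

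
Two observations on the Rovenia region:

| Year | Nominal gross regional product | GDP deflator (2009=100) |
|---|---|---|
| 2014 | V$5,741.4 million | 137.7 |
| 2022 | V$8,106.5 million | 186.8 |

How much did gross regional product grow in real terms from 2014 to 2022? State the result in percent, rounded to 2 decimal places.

4.08%

Deflate each year: 2014 → 5741.4/1.377 = 4169.50; 2022 → 8106.5/1.868 = 4339.67.
So real gross regional product changed by 4339.67/4169.50 − 1 = 0.0408, i.e. 4.08%.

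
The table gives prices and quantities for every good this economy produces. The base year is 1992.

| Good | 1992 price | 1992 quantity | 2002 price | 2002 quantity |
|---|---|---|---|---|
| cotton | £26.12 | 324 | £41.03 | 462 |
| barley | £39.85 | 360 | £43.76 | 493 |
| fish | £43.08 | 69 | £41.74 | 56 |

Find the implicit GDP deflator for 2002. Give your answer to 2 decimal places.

125.61

Nominal GDP 2002 = 41.03·462 + 43.76·493 + 41.74·56 = 42866.98.
Real GDP 2002 (at 1992 prices) = 26.12·462 + 39.85·493 + 43.08·56 = 34125.97.
Deflator = Nominal/Real × 100 = 42866.98/34125.97 × 100 = 125.614.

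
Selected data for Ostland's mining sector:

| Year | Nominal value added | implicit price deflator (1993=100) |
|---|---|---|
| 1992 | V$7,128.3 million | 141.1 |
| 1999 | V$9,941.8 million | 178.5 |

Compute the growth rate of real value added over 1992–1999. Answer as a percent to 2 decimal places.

10.25%

Deflate each year: 1992 → 7128.3/1.411 = 5051.95; 1999 → 9941.8/1.785 = 5569.64.
So real value added changed by 5569.64/5051.95 − 1 = 0.1025, i.e. 10.25%.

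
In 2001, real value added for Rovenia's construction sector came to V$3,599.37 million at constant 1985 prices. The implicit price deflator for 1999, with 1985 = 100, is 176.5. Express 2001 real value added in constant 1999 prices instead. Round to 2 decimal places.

V$6,352.89 million

Real value added in 1999 prices = Real value added in 1985 prices × (P_1999/P_1985) = 3599.37 × 1.765 = 6352.89.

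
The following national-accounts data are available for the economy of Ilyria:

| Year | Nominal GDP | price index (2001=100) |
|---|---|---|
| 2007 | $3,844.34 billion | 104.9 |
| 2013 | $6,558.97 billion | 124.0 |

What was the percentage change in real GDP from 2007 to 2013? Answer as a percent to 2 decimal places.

44.33%

Real GDP 2007 = 3844.34 / 1.049 = 3664.77.
Real GDP 2013 = 6558.97 / 1.240 = 5289.49.
Real growth = 5289.49 / 3664.77 − 1 = 0.4433.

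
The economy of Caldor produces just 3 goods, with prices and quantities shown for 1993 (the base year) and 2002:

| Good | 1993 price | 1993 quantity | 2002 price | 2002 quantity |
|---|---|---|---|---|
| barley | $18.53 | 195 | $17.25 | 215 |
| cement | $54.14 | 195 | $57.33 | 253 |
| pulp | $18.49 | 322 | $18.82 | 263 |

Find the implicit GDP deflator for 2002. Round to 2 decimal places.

102.74

Nominal GDP 2002 = 17.25·215 + 57.33·253 + 18.82·263 = 23162.90.
Real GDP 2002 (at 1993 prices) = 18.53·215 + 54.14·253 + 18.49·263 = 22544.24.
Deflator = Nominal/Real × 100 = 23162.90/22544.24 × 100 = 102.744.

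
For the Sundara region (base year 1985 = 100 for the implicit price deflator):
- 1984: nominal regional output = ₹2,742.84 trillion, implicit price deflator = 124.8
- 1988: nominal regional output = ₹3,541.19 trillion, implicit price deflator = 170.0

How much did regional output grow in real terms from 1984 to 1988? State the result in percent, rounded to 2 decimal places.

Real regional output 1984 = 2742.84 / 1.248 = 2197.79.
Real regional output 1988 = 3541.19 / 1.700 = 2083.05.
Real growth = 2083.05 / 2197.79 − 1 = -0.0522.

-5.22%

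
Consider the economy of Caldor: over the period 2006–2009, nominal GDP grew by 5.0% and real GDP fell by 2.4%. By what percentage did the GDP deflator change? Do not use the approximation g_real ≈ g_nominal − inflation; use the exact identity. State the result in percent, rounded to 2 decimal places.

(1 + g_nom) = (1 + g_real)(1 + π), so π = 1.0500 / 0.9760 − 1 = 0.07582.

7.58%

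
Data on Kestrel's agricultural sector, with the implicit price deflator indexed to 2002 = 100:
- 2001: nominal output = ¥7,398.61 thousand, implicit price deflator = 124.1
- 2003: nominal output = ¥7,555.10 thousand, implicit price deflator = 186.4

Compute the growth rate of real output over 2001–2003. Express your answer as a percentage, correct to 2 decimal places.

Deflate each year: 2001 → 7398.61/1.241 = 5961.81; 2003 → 7555.10/1.864 = 4053.17.
So real output changed by 4053.17/5961.81 − 1 = -0.3201, i.e. -32.01%.

-32.01%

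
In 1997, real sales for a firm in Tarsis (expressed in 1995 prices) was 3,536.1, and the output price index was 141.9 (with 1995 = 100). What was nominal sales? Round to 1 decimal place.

Nominal sales = Real × (output price index/100) = 3536.1 × 1.419 = 5017.73.

5,017.7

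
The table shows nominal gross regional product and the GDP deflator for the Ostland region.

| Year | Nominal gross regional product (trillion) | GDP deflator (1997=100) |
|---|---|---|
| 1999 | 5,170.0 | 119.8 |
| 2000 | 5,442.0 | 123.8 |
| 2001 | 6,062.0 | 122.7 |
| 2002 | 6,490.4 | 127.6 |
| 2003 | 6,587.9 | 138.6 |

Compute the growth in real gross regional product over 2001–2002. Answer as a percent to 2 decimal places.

Real gross regional product 2001 = 6062.0/1.227 = 4940.51.
Real gross regional product 2002 = 6490.4/1.276 = 5086.52.
Change = 5086.52/4940.51 − 1 = 0.0296.

2.96%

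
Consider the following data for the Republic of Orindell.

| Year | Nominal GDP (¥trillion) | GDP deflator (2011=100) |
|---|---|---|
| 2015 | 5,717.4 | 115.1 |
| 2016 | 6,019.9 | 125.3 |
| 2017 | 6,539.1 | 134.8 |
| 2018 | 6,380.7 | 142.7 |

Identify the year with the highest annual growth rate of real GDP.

2017

2016: real = 6019.9/1.253 = 4804.39; growth vs 2015 (4967.33) = -3.28%.
2017: real = 6539.1/1.348 = 4850.96; growth vs 2016 (4804.39) = 0.97%.
2018: real = 6380.7/1.427 = 4471.41; growth vs 2017 (4850.96) = -7.82%.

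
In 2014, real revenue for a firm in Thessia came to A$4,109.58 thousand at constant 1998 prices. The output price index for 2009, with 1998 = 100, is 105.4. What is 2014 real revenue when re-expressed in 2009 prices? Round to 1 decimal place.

Real revenue in 2009 prices = Real revenue in 1998 prices × (P_2009/P_1998) = 4109.58 × 1.054 = 4331.50.

A$4,331.5 thousand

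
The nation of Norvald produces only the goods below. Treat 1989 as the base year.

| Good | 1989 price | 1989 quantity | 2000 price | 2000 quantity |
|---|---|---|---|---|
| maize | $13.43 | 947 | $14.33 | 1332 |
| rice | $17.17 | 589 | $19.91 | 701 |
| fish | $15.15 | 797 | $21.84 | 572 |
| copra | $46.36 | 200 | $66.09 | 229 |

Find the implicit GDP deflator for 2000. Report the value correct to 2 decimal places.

123.30

Nominal GDP 2000 = 14.33·1332 + 19.91·701 + 21.84·572 + 66.09·229 = 60671.56.
Real GDP 2000 (at 1989 prices) = 13.43·1332 + 17.17·701 + 15.15·572 + 46.36·229 = 49207.17.
Deflator = Nominal/Real × 100 = 60671.56/49207.17 × 100 = 123.298.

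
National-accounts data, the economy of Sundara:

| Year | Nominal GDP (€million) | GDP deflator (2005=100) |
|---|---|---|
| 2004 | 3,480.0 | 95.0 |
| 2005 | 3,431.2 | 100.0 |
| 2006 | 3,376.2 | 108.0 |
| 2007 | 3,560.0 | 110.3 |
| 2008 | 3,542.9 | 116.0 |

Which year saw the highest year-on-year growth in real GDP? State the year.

2007

2005: real = 3431.2/1.000 = 3431.20; growth vs 2004 (3663.16) = -6.33%.
2006: real = 3376.2/1.080 = 3126.11; growth vs 2005 (3431.20) = -8.89%.
2007: real = 3560.0/1.103 = 3227.56; growth vs 2006 (3126.11) = 3.25%.
2008: real = 3542.9/1.160 = 3054.22; growth vs 2007 (3227.56) = -5.37%.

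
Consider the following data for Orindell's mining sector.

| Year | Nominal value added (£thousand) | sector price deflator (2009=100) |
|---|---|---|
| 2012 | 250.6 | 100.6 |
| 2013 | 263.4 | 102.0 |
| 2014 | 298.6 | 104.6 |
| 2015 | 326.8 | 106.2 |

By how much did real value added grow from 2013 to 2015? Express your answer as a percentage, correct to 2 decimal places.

19.16%

Real value added 2013 = 263.4/1.020 = 258.24.
Real value added 2015 = 326.8/1.062 = 307.72.
Change = 307.72/258.24 − 1 = 0.1916.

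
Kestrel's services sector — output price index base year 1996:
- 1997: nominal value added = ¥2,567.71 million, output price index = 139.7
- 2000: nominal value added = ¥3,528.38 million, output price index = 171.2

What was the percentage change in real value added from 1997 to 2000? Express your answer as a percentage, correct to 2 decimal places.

Deflate each year: 1997 → 2567.71/1.397 = 1838.02; 2000 → 3528.38/1.712 = 2060.97.
So real value added changed by 2060.97/1838.02 − 1 = 0.1213, i.e. 12.13%.

12.13%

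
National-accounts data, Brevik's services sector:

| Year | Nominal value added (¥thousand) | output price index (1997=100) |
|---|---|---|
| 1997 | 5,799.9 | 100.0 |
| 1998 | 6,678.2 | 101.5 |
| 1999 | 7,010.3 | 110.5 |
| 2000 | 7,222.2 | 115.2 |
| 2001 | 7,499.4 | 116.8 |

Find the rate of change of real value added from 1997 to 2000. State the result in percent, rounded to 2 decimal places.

Real value added 1997 = 5799.9/1.000 = 5799.90.
Real value added 2000 = 7222.2/1.152 = 6269.27.
Change = 6269.27/5799.90 − 1 = 0.0809.

8.09%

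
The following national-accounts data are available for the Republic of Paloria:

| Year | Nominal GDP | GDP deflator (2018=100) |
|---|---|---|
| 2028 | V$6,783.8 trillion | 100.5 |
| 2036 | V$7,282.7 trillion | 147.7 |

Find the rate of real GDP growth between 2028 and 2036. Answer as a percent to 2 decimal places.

-26.95%

Deflate each year: 2028 → 6783.8/1.005 = 6750.05; 2036 → 7282.7/1.477 = 4930.74.
So real GDP changed by 4930.74/6750.05 − 1 = -0.2695, i.e. -26.95%.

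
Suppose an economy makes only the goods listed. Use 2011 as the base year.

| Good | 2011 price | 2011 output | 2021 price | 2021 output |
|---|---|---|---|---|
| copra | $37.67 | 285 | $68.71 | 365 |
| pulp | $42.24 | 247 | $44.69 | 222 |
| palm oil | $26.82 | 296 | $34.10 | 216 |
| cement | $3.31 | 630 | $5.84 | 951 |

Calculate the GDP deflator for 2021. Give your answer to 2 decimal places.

149.43

Nominal GDP 2021 = 68.71·365 + 44.69·222 + 34.10·216 + 5.84·951 = 47919.77.
Real GDP 2021 (at 2011 prices) = 37.67·365 + 42.24·222 + 26.82·216 + 3.31·951 = 32067.76.
Deflator = Nominal/Real × 100 = 47919.77/32067.76 × 100 = 149.433.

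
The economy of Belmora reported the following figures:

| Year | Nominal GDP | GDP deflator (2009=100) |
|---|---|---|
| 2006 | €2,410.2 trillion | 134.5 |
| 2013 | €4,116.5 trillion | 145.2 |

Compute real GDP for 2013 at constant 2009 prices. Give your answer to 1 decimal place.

€2,835.1 trillion

Real GDP = Nominal / (GDP deflator/100) = 4116.5 / 1.452 = 2835.06.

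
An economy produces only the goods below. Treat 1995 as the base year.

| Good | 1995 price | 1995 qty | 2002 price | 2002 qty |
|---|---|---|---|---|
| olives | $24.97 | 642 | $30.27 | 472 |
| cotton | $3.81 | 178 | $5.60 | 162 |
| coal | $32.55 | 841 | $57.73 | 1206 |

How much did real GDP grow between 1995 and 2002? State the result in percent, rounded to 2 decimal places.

Real GDP 1995 = Nominal GDP 1995 = 24.97·642 + 3.81·178 + 32.55·841 = 44083.47.
Real GDP 2002 (at 1995 prices) = 24.97·472 + 3.81·162 + 32.55·1206 = 51658.36.
Real growth = 51658.36/44083.47 − 1 = 0.1718.

17.18%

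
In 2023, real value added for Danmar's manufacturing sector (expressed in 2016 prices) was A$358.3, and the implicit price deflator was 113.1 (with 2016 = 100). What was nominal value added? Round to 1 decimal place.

Nominal value added = Real × (implicit price deflator/100) = 358.3 × 1.131 = 405.24.

A$405.2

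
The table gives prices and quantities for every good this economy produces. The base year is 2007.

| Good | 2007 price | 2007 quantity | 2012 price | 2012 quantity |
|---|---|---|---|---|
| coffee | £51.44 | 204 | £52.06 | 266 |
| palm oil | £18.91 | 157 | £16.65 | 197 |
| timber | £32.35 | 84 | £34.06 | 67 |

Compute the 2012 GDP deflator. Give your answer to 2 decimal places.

99.15

Nominal GDP 2012 = 52.06·266 + 16.65·197 + 34.06·67 = 19410.03.
Real GDP 2012 (at 2007 prices) = 51.44·266 + 18.91·197 + 32.35·67 = 19575.76.
Deflator = Nominal/Real × 100 = 19410.03/19575.76 × 100 = 99.153.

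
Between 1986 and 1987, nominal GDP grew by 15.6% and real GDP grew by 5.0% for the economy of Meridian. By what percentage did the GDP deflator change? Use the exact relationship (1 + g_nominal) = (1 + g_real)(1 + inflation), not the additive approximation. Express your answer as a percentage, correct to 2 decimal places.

10.10%

(1 + g_nom) = (1 + g_real)(1 + π), so π = 1.1560 / 1.0500 − 1 = 0.10095.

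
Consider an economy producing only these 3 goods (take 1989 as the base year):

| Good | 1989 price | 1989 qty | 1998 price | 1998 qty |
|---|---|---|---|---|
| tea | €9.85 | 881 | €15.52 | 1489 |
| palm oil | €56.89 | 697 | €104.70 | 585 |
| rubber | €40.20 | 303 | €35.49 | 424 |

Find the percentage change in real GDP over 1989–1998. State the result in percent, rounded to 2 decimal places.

Real GDP 1989 = Nominal GDP 1989 = 9.85·881 + 56.89·697 + 40.20·303 = 60510.78.
Real GDP 1998 (at 1989 prices) = 9.85·1489 + 56.89·585 + 40.20·424 = 64992.10.
Real growth = 64992.10/60510.78 − 1 = 0.0741.

7.41%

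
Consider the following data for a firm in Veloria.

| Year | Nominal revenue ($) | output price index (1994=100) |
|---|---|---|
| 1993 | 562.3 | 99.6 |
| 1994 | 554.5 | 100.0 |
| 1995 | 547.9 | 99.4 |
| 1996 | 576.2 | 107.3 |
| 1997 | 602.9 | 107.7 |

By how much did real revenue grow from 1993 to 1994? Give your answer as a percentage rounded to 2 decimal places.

-1.78%

Real revenue 1993 = 562.3/0.996 = 564.56.
Real revenue 1994 = 554.5/1.000 = 554.50.
Change = 554.50/564.56 − 1 = -0.0178.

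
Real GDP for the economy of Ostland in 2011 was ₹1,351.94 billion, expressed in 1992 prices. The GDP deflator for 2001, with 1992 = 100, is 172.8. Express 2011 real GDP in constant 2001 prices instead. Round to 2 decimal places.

Real GDP in 2001 prices = Real GDP in 1992 prices × (P_2001/P_1992) = 1351.94 × 1.728 = 2336.15.

₹2,336.15 billion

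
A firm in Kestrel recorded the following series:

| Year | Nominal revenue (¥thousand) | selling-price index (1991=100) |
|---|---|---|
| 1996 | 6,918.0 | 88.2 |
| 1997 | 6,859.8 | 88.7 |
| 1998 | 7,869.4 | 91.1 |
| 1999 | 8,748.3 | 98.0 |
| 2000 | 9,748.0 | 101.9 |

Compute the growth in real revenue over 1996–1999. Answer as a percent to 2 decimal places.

13.81%

Real revenue 1996 = 6918.0/0.882 = 7843.54.
Real revenue 1999 = 8748.3/0.980 = 8926.84.
Change = 8926.84/7843.54 − 1 = 0.1381.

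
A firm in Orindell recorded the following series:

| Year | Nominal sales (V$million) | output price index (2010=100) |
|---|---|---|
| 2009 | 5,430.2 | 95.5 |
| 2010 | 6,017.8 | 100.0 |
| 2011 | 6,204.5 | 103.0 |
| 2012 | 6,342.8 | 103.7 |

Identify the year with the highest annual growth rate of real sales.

2010: real = 6017.8/1.000 = 6017.80; growth vs 2009 (5686.07) = 5.83%.
2011: real = 6204.5/1.030 = 6023.79; growth vs 2010 (6017.80) = 0.10%.
2012: real = 6342.8/1.037 = 6116.49; growth vs 2011 (6023.79) = 1.54%.

2010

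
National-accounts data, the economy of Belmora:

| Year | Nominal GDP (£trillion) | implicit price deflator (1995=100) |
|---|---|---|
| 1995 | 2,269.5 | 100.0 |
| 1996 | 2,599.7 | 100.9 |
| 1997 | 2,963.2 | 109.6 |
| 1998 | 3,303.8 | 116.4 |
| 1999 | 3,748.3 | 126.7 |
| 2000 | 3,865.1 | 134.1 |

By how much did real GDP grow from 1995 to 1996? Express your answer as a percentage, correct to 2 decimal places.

Real GDP 1995 = 2269.5/1.000 = 2269.50.
Real GDP 1996 = 2599.7/1.009 = 2576.51.
Change = 2576.51/2269.50 − 1 = 0.1353.

13.53%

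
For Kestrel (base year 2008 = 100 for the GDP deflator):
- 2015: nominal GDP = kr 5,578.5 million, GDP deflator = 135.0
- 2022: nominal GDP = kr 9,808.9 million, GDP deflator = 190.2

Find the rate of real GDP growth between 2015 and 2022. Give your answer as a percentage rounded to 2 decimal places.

Real GDP 2015 = 5578.5 / 1.350 = 4132.22.
Real GDP 2022 = 9808.9 / 1.902 = 5157.15.
Real growth = 5157.15 / 4132.22 − 1 = 0.2480.

24.80%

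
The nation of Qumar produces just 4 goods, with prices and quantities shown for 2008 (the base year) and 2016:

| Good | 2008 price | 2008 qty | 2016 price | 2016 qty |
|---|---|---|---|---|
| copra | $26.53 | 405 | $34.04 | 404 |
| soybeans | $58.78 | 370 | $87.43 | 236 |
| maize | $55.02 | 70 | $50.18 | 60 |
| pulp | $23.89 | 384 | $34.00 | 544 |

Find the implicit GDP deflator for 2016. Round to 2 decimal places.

Nominal GDP 2016 = 34.04·404 + 87.43·236 + 50.18·60 + 34.00·544 = 55892.44.
Real GDP 2016 (at 2008 prices) = 26.53·404 + 58.78·236 + 55.02·60 + 23.89·544 = 40887.56.
Deflator = Nominal/Real × 100 = 55892.44/40887.56 × 100 = 136.698.

136.70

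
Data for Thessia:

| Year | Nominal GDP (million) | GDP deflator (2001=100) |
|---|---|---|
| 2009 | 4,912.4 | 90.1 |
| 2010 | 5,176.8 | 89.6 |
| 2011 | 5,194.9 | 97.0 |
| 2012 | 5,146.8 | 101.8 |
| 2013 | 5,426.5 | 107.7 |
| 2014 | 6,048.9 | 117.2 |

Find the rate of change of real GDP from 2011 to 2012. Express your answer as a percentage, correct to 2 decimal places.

-5.60%

Real GDP 2011 = 5194.9/0.970 = 5355.57.
Real GDP 2012 = 5146.8/1.018 = 5055.80.
Change = 5055.80/5355.57 − 1 = -0.0560.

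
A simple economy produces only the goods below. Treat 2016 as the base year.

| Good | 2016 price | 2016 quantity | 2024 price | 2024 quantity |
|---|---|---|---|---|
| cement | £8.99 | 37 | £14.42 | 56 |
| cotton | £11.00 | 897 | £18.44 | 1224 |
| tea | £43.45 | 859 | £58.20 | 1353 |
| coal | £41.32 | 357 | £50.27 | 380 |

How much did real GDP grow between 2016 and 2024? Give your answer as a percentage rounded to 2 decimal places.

42.04%

Real GDP 2016 = Nominal GDP 2016 = 8.99·37 + 11.00·897 + 43.45·859 + 41.32·357 = 62274.42.
Real GDP 2024 (at 2016 prices) = 8.99·56 + 11.00·1224 + 43.45·1353 + 41.32·380 = 88456.89.
Real growth = 88456.89/62274.42 − 1 = 0.4204.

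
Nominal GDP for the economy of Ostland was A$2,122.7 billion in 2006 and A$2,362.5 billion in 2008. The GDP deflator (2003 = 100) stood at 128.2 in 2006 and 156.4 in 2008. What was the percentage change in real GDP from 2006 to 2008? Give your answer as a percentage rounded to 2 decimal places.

Real GDP 2006 = 2122.7 / 1.282 = 1655.77.
Real GDP 2008 = 2362.5 / 1.564 = 1510.55.
Real growth = 1510.55 / 1655.77 − 1 = -0.0877.

-8.77%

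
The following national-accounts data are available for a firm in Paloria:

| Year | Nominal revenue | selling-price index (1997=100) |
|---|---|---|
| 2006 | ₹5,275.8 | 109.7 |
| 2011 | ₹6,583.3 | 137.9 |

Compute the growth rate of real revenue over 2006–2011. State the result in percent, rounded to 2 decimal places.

Real revenue 2006 = 5275.8 / 1.097 = 4809.30.
Real revenue 2011 = 6583.3 / 1.379 = 4773.97.
Real growth = 4773.97 / 4809.30 − 1 = -0.0073.

-0.73%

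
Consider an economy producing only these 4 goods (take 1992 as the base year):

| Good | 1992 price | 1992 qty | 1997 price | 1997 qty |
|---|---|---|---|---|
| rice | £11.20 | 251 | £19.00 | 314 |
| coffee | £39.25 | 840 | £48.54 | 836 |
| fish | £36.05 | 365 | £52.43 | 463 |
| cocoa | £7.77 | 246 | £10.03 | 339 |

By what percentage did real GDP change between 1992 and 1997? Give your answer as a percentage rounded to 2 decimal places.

Real GDP 1992 = Nominal GDP 1992 = 11.20·251 + 39.25·840 + 36.05·365 + 7.77·246 = 50850.87.
Real GDP 1997 (at 1992 prices) = 11.20·314 + 39.25·836 + 36.05·463 + 7.77·339 = 55654.98.
Real growth = 55654.98/50850.87 − 1 = 0.0945.

9.45%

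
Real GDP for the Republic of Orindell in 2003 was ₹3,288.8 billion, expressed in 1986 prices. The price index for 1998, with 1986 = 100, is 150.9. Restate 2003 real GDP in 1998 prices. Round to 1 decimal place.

Real GDP in 1998 prices = Real GDP in 1986 prices × (P_1998/P_1986) = 3288.8 × 1.509 = 4962.80.

₹4,962.8 billion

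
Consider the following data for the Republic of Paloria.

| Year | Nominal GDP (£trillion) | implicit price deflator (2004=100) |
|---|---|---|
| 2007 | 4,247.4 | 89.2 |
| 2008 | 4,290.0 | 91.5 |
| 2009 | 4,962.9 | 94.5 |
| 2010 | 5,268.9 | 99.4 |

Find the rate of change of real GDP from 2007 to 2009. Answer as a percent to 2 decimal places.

10.29%

Real GDP 2007 = 4247.4/0.892 = 4761.66.
Real GDP 2009 = 4962.9/0.945 = 5251.75.
Change = 5251.75/4761.66 − 1 = 0.1029.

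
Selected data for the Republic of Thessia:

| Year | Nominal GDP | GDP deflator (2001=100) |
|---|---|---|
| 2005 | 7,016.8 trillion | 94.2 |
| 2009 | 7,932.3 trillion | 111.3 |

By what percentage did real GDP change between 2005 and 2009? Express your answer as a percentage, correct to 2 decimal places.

-4.32%

Real GDP 2005 = 7016.8 / 0.942 = 7448.83.
Real GDP 2009 = 7932.3 / 1.113 = 7126.95.
Real growth = 7126.95 / 7448.83 − 1 = -0.0432.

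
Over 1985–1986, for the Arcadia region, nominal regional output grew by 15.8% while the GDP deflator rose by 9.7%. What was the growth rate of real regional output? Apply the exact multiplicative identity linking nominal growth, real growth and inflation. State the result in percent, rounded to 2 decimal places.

(1 + g_nom) = (1 + g_real)(1 + π), so g_real = 1.1580 / 1.0970 − 1 = 0.05561.

5.56%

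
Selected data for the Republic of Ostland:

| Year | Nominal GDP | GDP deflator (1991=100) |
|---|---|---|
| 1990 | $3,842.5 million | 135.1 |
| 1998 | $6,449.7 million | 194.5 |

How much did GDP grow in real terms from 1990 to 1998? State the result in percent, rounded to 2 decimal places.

16.59%

Real GDP 1990 = 3842.5 / 1.351 = 2844.19.
Real GDP 1998 = 6449.7 / 1.945 = 3316.04.
Real growth = 3316.04 / 2844.19 − 1 = 0.1659.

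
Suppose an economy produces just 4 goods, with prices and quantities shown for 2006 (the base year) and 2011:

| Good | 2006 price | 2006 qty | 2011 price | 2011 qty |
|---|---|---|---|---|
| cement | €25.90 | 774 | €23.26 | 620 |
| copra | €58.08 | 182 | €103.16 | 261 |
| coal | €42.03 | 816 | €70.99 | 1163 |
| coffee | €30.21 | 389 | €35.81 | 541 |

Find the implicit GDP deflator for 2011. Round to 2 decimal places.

Nominal GDP 2011 = 23.26·620 + 103.16·261 + 70.99·1163 + 35.81·541 = 143280.54.
Real GDP 2011 (at 2006 prices) = 25.90·620 + 58.08·261 + 42.03·1163 + 30.21·541 = 96441.38.
Deflator = Nominal/Real × 100 = 143280.54/96441.38 × 100 = 148.567.

148.57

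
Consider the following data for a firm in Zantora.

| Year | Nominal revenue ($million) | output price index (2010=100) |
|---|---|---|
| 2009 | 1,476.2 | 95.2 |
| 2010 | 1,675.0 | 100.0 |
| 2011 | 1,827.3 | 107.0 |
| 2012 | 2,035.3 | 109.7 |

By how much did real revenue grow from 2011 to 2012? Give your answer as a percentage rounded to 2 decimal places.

8.64%

Real revenue 2011 = 1827.3/1.070 = 1707.76.
Real revenue 2012 = 2035.3/1.097 = 1855.33.
Change = 1855.33/1707.76 − 1 = 0.0864.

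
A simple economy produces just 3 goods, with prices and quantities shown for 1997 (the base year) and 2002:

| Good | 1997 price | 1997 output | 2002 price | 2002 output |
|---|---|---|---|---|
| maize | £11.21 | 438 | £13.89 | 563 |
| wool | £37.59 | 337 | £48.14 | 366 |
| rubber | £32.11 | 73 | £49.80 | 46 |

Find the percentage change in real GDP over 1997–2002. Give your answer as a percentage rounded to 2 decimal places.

8.15%

Real GDP 1997 = Nominal GDP 1997 = 11.21·438 + 37.59·337 + 32.11·73 = 19921.84.
Real GDP 2002 (at 1997 prices) = 11.21·563 + 37.59·366 + 32.11·46 = 21546.23.
Real growth = 21546.23/19921.84 − 1 = 0.0815.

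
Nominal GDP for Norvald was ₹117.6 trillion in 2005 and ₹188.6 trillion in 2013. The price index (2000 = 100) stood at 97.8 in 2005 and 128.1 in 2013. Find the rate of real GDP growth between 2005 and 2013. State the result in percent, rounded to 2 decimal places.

22.44%

Deflate each year: 2005 → 117.6/0.978 = 120.25; 2013 → 188.6/1.281 = 147.23.
So real GDP changed by 147.23/120.25 − 1 = 0.2244, i.e. 22.44%.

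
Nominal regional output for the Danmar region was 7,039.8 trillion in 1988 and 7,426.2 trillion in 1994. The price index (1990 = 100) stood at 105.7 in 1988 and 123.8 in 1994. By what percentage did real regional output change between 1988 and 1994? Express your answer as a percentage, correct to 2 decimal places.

Real regional output 1988 = 7039.8 / 1.057 = 6660.17.
Real regional output 1994 = 7426.2 / 1.238 = 5998.55.
Real growth = 5998.55 / 6660.17 − 1 = -0.0993.

-9.93%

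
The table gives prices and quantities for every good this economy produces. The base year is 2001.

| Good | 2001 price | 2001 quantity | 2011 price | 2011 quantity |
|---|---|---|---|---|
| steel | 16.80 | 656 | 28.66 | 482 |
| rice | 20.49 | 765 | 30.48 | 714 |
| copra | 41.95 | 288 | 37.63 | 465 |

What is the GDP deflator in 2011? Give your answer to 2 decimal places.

125.67

Nominal GDP 2011 = 28.66·482 + 30.48·714 + 37.63·465 = 53074.79.
Real GDP 2011 (at 2001 prices) = 16.80·482 + 20.49·714 + 41.95·465 = 42234.21.
Deflator = Nominal/Real × 100 = 53074.79/42234.21 × 100 = 125.668.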